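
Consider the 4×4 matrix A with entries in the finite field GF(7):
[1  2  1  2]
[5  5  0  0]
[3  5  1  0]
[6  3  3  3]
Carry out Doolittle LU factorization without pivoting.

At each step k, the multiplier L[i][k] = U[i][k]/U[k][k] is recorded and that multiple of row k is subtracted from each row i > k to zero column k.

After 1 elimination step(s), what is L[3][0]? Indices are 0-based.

L[3][0] = 6

[col 0] pivot 1
  R1 -= 5*R0 → (0, 2, 2, 4)  (L[1][0] := 5)
  R2 -= 3*R0 → (0, 6, 5, 1)  (L[2][0] := 3)
  R3 -= 6*R0 → (0, 5, 4, 5)  (L[3][0] := 6)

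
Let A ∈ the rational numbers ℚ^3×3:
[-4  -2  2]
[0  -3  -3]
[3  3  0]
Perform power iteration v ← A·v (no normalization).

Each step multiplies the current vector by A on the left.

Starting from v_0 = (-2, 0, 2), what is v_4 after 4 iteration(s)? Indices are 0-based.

v_0 = (-2, 0, 2).
v_1 = A·v_0 = (12, -6, -6).
v_2 = A·v_1 = (-48, 36, 18).
v_3 = A·v_2 = (156, -162, -36).
v_4 = A·v_3 = (-372, 594, -18).

v_4 = (-372, 594, -18)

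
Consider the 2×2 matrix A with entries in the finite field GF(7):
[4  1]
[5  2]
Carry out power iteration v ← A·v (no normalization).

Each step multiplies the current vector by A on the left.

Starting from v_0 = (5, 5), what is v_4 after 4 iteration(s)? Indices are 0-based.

v_4 = (1, 2)

v_0 = (5, 5).
v_1 = A·v_0 = (4, 0).
v_2 = A·v_1 = (2, 6).
v_3 = A·v_2 = (0, 1).
v_4 = A·v_3 = (1, 2).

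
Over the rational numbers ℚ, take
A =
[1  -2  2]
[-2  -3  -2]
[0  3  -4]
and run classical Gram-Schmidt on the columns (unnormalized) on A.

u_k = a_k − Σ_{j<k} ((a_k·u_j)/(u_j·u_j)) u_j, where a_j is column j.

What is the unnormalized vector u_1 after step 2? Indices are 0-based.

u_1 = (-14/5, -7/5, 3)

Step 1: u_0 = a_0 = (1, -2, 0).
Step 2: u_1 = a_1 − (4/5)·u_0 = (-14/5, -7/5, 3).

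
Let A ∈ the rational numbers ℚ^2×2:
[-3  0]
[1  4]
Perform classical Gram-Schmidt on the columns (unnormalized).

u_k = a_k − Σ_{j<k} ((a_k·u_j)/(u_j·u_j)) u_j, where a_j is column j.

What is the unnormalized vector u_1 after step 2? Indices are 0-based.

Step 1: u_0 = a_0 = (-3, 1).
Step 2: u_1 = a_1 − (2/5)·u_0 = (6/5, 18/5).

u_1 = (6/5, 18/5)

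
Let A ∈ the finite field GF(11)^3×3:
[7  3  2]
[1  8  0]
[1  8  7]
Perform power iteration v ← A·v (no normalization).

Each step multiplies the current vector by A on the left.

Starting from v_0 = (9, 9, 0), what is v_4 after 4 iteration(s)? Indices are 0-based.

v_4 = (3, 8, 7)

v_0 = (9, 9, 0).
v_1 = A·v_0 = (2, 4, 4).
v_2 = A·v_1 = (1, 1, 7).
v_3 = A·v_2 = (2, 9, 3).
v_4 = A·v_3 = (3, 8, 7).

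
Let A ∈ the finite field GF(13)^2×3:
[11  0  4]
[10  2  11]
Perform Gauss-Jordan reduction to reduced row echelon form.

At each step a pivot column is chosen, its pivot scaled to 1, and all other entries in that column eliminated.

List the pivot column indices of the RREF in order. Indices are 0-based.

step 1: normalize row 0 (÷11) = (1, 0, 11)
  row 1: subtract 10×row0 = (0, 2, 5)
step 2: normalize row 1 (÷2) = (0, 1, 9)

pivot columns: 0, 1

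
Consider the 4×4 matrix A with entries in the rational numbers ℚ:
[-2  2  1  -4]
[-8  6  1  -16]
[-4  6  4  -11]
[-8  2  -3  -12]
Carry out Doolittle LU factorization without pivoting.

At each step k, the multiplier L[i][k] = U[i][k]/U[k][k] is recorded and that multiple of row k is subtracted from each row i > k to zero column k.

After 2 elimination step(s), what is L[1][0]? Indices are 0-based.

Step 1: pivot at (0,0) is -2.
  row1 ← row1 − (4)·row0  ⇒  L[1][0]=4, U row1=(0, -2, -3, 0)
  row2 ← row2 − (2)·row0  ⇒  L[2][0]=2, U row2=(0, 2, 2, -3)
  row3 ← row3 − (4)·row0  ⇒  L[3][0]=4, U row3=(0, -6, -7, 4)
Step 2: pivot at (1,1) is -2.
  row2 ← row2 − (-1)·row1  ⇒  L[2][1]=-1, U row2=(0, 0, -1, -3)
  row3 ← row3 − (3)·row1  ⇒  L[3][1]=3, U row3=(0, 0, 2, 4)

L[1][0] = 4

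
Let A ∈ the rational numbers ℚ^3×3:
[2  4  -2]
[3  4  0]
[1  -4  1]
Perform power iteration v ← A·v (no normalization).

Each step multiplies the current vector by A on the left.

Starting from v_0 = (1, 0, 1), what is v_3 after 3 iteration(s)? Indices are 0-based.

v_3 = (84, 72, -50)

v_0 = (1, 0, 1).
v_1 = A·v_0 = (0, 3, 2).
v_2 = A·v_1 = (8, 12, -10).
v_3 = A·v_2 = (84, 72, -50).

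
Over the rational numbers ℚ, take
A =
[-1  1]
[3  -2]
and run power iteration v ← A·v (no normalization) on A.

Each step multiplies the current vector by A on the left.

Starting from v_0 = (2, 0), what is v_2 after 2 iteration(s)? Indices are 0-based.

v_0 = (2, 0).
v_1 = A·v_0 = (-2, 6).
v_2 = A·v_1 = (8, -18).

v_2 = (8, -18)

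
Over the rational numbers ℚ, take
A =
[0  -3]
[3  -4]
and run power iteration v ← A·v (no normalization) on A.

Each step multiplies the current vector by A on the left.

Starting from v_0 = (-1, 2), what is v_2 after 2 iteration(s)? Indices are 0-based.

v_2 = (33, 26)

v_0 = (-1, 2).
v_1 = A·v_0 = (-6, -11).
v_2 = A·v_1 = (33, 26).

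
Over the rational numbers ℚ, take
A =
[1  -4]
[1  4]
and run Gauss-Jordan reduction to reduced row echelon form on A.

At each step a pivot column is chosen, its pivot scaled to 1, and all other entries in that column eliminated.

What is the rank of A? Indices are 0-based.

[1] R0 /= 1  ⇒  (1, -4)
     R1 -= 1·R0  ⇒  (0, 8)
[2] R1 /= 8  ⇒  (0, 1)
     R0 -= -4·R1  ⇒  (1, 0)

rank = 2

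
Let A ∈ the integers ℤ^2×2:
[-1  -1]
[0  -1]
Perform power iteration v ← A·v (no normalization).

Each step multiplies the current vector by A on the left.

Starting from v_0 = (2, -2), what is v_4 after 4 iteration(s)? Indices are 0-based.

v_0 = (2, -2).
v_1 = A·v_0 = (0, 2).
v_2 = A·v_1 = (-2, -2).
v_3 = A·v_2 = (4, 2).
v_4 = A·v_3 = (-6, -2).

v_4 = (-6, -2)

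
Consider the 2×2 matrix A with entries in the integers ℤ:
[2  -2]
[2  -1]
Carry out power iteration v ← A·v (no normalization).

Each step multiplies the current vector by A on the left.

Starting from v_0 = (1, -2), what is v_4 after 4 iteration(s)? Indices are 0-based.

v_0 = (1, -2).
v_1 = A·v_0 = (6, 4).
v_2 = A·v_1 = (4, 8).
v_3 = A·v_2 = (-8, 0).
v_4 = A·v_3 = (-16, -16).

v_4 = (-16, -16)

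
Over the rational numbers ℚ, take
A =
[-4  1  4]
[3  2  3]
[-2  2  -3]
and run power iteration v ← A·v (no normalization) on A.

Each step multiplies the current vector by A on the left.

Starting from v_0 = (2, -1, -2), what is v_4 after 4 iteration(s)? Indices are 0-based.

v_0 = (2, -1, -2).
v_1 = A·v_0 = (-17, -2, 0).
v_2 = A·v_1 = (66, -55, 30).
v_3 = A·v_2 = (-199, 178, -332).
v_4 = A·v_3 = (-354, -1237, 1750).

v_4 = (-354, -1237, 1750)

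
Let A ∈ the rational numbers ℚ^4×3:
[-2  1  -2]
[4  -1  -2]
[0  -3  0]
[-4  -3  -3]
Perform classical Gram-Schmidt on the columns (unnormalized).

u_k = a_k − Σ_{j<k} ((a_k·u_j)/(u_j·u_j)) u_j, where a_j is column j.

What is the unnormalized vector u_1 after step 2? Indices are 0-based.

u_1 = (4/3, -5/3, -3, -7/3)

Step 1: u_0 = a_0 = (-2, 4, 0, -4).
Step 2: u_1 = a_1 − (1/6)·u_0 = (4/3, -5/3, -3, -7/3).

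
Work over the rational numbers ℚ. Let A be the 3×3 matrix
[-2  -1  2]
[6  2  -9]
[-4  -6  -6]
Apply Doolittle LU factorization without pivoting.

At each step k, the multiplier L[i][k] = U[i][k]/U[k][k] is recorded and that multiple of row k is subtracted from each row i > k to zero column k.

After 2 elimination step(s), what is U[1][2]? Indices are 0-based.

U[1][2] = -3

Step 1: pivot at (0,0) is -2.
  row1 ← row1 − (-3)·row0  ⇒  L[1][0]=-3, U row1=(0, -1, -3)
  row2 ← row2 − (2)·row0  ⇒  L[2][0]=2, U row2=(0, -4, -10)
Step 2: pivot at (1,1) is -1.
  row2 ← row2 − (4)·row1  ⇒  L[2][1]=4, U row2=(0, 0, 2)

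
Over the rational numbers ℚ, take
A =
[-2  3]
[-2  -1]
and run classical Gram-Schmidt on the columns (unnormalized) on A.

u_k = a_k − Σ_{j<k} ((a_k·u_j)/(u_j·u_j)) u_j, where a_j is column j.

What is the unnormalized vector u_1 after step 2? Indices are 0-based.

Step 1: u_0 = a_0 = (-2, -2).
Step 2: u_1 = a_1 − (-1/2)·u_0 = (2, -2).

u_1 = (2, -2)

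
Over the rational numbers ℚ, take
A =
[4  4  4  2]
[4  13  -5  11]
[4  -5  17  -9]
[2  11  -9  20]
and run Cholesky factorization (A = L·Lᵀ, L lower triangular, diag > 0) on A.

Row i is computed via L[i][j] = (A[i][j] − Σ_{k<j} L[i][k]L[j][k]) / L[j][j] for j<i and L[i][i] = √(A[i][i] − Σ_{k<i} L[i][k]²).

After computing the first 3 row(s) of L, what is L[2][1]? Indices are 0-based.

Step 1: L[0][0] = √(4) = 2.
  L[1][0] = (4) / L[0][0] = 2.
Step 2: L[1][1] = √(9) = 3.
  L[2][0] = (4) / L[0][0] = 2.
  L[2][1] = (-9) / L[1][1] = -3.
Step 3: L[2][2] = √(4) = 2.

L[2][1] = -3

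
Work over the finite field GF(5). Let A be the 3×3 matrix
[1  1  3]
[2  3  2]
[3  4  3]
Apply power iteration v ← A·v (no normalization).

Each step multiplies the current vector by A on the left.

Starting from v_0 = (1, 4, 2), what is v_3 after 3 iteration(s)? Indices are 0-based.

v_3 = (0, 1, 1)

v_0 = (1, 4, 2).
v_1 = A·v_0 = (1, 3, 0).
v_2 = A·v_1 = (4, 1, 0).
v_3 = A·v_2 = (0, 1, 1).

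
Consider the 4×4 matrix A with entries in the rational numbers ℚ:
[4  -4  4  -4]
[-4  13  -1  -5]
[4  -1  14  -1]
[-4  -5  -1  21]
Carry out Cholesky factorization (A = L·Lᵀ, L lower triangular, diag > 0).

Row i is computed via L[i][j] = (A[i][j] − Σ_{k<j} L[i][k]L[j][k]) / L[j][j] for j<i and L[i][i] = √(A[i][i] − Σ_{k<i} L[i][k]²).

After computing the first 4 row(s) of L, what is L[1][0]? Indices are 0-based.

Step 1: L[0][0] = √(4) = 2.
  L[1][0] = (-4) / L[0][0] = -2.
Step 2: L[1][1] = √(9) = 3.
  L[2][0] = (4) / L[0][0] = 2.
  L[2][1] = (3) / L[1][1] = 1.
Step 3: L[2][2] = √(9) = 3.
  L[3][0] = (-4) / L[0][0] = -2.
  L[3][1] = (-9) / L[1][1] = -3.
  L[3][2] = (6) / L[2][2] = 2.
Step 4: L[3][3] = √(4) = 2.

L[1][0] = -2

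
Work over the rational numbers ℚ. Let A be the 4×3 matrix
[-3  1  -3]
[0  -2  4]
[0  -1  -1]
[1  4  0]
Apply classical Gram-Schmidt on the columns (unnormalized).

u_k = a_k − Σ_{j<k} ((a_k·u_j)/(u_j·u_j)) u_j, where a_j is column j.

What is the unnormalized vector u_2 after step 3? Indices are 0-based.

Step 1: u_0 = a_0 = (-3, 0, 0, 1).
Step 2: u_1 = a_1 − (1/10)·u_0 = (13/10, -2, -1, 39/10).
Step 3: u_2 = a_2 − (9/10)·u_0 − (-109/219)·u_1 = (76/219, 658/219, -328/219, 76/73).

u_2 = (76/219, 658/219, -328/219, 76/73)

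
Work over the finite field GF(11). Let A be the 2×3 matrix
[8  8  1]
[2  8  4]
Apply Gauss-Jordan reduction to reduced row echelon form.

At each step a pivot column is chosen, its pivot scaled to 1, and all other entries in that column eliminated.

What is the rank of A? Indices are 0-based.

rank = 2

step 1: normalize row 0 (÷8) = (1, 1, 7)
  row 1: subtract 2×row0 = (0, 6, 1)
step 2: normalize row 1 (÷6) = (0, 1, 2)
  row 0: subtract 1×row1 = (1, 0, 5)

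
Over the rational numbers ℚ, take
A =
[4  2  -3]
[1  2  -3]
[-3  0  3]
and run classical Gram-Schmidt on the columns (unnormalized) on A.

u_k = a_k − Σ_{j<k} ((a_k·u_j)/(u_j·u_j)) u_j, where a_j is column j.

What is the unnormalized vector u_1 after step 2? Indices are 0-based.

Step 1: u_0 = a_0 = (4, 1, -3).
Step 2: u_1 = a_1 − (5/13)·u_0 = (6/13, 21/13, 15/13).

u_1 = (6/13, 21/13, 15/13)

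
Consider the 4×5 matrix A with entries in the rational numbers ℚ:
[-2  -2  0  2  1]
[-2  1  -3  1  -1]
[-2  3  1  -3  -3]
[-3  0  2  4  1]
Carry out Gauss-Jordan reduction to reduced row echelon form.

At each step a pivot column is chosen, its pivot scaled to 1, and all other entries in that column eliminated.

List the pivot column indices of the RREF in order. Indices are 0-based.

step 1: normalize row 0 (÷-2) = (1, 1, 0, -1, -1/2)
  row 1: subtract -2×row0 = (0, 3, -3, -1, -2)
  row 2: subtract -2×row0 = (0, 5, 1, -5, -4)
  row 3: subtract -3×row0 = (0, 3, 2, 1, -1/2)
step 2: normalize row 1 (÷3) = (0, 1, -1, -1/3, -2/3)
  row 0: subtract 1×row1 = (1, 0, 1, -2/3, 1/6)
  row 2: subtract 5×row1 = (0, 0, 6, -10/3, -2/3)
  row 3: subtract 3×row1 = (0, 0, 5, 2, 3/2)
step 3: normalize row 2 (÷6) = (0, 0, 1, -5/9, -1/9)
  row 0: subtract 1×row2 = (1, 0, 0, -1/9, 5/18)
  row 1: subtract -1×row2 = (0, 1, 0, -8/9, -7/9)
  row 3: subtract 5×row2 = (0, 0, 0, 43/9, 37/18)
step 4: normalize row 3 (÷43/9) = (0, 0, 0, 1, 37/86)
  row 0: subtract -1/9×row3 = (1, 0, 0, 0, 14/43)
  row 1: subtract -8/9×row3 = (0, 1, 0, 0, -17/43)
  row 2: subtract -5/9×row3 = (0, 0, 1, 0, 11/86)

pivot columns: 0, 1, 2, 3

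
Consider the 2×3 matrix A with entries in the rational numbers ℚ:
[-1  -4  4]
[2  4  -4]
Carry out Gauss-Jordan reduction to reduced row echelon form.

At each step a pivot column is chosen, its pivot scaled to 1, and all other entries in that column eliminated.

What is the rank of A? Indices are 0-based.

rank = 2

pivot(0,0)=-1: scale R0 → (1, 4, -4)
  clear (1,0): R1 −= (2)R0 → (0, -4, 4)
pivot(1,1)=-4: scale R1 → (0, 1, -1)
  clear (0,1): R0 −= (4)R1 → (1, 0, 0)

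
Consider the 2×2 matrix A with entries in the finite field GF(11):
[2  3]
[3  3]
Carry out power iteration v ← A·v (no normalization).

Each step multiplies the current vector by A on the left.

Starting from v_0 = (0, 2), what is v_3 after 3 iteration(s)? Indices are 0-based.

v_0 = (0, 2).
v_1 = A·v_0 = (6, 6).
v_2 = A·v_1 = (8, 3).
v_3 = A·v_2 = (3, 0).

v_3 = (3, 0)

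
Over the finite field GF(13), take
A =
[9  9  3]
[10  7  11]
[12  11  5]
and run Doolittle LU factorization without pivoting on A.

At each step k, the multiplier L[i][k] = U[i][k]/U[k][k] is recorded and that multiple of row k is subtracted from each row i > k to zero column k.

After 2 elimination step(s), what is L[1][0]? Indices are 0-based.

L[1][0] = 4

Step 1: pivot at (0,0) is 9.
  row1 ← row1 − (4)·row0  ⇒  L[1][0]=4, U row1=(0, 10, 12)
  row2 ← row2 − (10)·row0  ⇒  L[2][0]=10, U row2=(0, 12, 1)
Step 2: pivot at (1,1) is 10.
  row2 ← row2 − (9)·row1  ⇒  L[2][1]=9, U row2=(0, 0, 10)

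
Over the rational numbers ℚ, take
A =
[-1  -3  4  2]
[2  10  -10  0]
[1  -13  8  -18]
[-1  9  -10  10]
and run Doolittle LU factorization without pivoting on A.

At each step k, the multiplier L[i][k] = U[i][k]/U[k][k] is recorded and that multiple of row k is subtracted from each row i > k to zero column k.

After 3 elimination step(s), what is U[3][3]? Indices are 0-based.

k=0: U[0][0]=-1
  eliminate (1,0): mult=-2, new row 1: (0, 4, -2, 4); set L[1][0]=-2
  eliminate (2,0): mult=-1, new row 2: (0, -16, 12, -16); set L[2][0]=-1
  eliminate (3,0): mult=1, new row 3: (0, 12, -14, 8); set L[3][0]=1
k=1: U[1][1]=4
  eliminate (2,1): mult=-4, new row 2: (0, 0, 4, 0); set L[2][1]=-4
  eliminate (3,1): mult=3, new row 3: (0, 0, -8, -4); set L[3][1]=3
k=2: U[2][2]=4
  eliminate (3,2): mult=-2, new row 3: (0, 0, 0, -4); set L[3][2]=-2

U[3][3] = -4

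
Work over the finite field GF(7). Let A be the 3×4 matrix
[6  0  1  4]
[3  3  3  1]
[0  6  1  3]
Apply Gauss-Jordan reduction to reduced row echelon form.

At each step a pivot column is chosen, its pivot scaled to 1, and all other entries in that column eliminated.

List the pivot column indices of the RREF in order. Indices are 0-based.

[1] R0 /= 6  ⇒  (1, 0, 6, 3)
     R1 -= 3·R0  ⇒  (0, 3, 6, 6)
[2] R1 /= 3  ⇒  (0, 1, 2, 2)
     R2 -= 6·R1  ⇒  (0, 0, 3, 5)
[3] R2 /= 3  ⇒  (0, 0, 1, 4)
     R0 -= 6·R2  ⇒  (1, 0, 0, 0)
     R1 -= 2·R2  ⇒  (0, 1, 0, 1)

pivot columns: 0, 1, 2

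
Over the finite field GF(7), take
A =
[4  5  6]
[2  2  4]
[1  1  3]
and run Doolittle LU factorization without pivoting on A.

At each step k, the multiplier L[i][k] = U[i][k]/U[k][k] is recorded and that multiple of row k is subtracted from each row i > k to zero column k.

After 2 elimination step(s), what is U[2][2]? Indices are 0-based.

U[2][2] = 1

Step 1: pivot at (0,0) is 4.
  row1 ← row1 − (4)·row0  ⇒  L[1][0]=4, U row1=(0, 3, 1)
  row2 ← row2 − (2)·row0  ⇒  L[2][0]=2, U row2=(0, 5, 5)
Step 2: pivot at (1,1) is 3.
  row2 ← row2 − (4)·row1  ⇒  L[2][1]=4, U row2=(0, 0, 1)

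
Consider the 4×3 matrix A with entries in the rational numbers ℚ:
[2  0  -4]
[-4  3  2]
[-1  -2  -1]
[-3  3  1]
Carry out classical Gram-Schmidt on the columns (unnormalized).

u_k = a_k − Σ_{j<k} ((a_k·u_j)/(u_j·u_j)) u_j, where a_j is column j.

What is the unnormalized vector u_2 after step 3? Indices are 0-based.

u_2 = (-822/299, -114/299, -510/299, -226/299)

Step 1: u_0 = a_0 = (2, -4, -1, -3).
Step 2: u_1 = a_1 − (-19/30)·u_0 = (19/15, 7/15, -79/30, 11/10).
Step 3: u_2 = a_2 − (-3/5)·u_0 − (-12/299)·u_1 = (-822/299, -114/299, -510/299, -226/299).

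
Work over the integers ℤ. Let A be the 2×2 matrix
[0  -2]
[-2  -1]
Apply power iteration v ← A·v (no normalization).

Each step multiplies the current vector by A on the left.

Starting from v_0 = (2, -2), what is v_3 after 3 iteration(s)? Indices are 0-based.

v_0 = (2, -2).
v_1 = A·v_0 = (4, -2).
v_2 = A·v_1 = (4, -6).
v_3 = A·v_2 = (12, -2).

v_3 = (12, -2)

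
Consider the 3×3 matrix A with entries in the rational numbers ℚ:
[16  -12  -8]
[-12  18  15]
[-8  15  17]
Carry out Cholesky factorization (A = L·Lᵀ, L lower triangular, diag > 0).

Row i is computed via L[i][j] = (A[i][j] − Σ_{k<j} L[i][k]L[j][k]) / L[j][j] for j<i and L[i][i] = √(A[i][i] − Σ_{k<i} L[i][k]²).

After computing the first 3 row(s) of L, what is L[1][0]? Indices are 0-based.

L[1][0] = -3

Step 1: L[0][0] = √(16) = 4.
  L[1][0] = (-12) / L[0][0] = -3.
Step 2: L[1][1] = √(9) = 3.
  L[2][0] = (-8) / L[0][0] = -2.
  L[2][1] = (9) / L[1][1] = 3.
Step 3: L[2][2] = √(4) = 2.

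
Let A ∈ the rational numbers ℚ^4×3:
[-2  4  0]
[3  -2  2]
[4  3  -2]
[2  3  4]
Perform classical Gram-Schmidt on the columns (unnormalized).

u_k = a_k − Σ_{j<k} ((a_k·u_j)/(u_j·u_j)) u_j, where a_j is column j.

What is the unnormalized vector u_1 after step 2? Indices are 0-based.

u_1 = (140/33, -26/11, 83/33, 91/33)

Step 1: u_0 = a_0 = (-2, 3, 4, 2).
Step 2: u_1 = a_1 − (4/33)·u_0 = (140/33, -26/11, 83/33, 91/33).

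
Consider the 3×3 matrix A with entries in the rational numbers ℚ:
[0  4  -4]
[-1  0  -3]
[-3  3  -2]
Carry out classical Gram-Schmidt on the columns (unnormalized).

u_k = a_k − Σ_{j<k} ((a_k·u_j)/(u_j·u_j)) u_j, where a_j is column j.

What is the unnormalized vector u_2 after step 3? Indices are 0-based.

u_2 = (-120/169, -480/169, 160/169)

Step 1: u_0 = a_0 = (0, -1, -3).
Step 2: u_1 = a_1 − (-9/10)·u_0 = (4, -9/10, 3/10).
Step 3: u_2 = a_2 − (9/10)·u_0 − (-139/169)·u_1 = (-120/169, -480/169, 160/169).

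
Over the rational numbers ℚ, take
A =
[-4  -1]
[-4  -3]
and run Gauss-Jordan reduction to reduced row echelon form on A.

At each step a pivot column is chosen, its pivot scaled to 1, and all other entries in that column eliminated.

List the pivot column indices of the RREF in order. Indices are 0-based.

pivot(0,0)=-4: scale R0 → (1, 1/4)
  clear (1,0): R1 −= (-4)R0 → (0, -2)
pivot(1,1)=-2: scale R1 → (0, 1)
  clear (0,1): R0 −= (1/4)R1 → (1, 0)

pivot columns: 0, 1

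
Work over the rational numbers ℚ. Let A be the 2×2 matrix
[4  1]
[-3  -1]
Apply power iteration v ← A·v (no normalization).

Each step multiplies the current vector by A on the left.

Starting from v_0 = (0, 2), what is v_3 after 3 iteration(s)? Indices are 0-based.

v_3 = (20, -14)

v_0 = (0, 2).
v_1 = A·v_0 = (2, -2).
v_2 = A·v_1 = (6, -4).
v_3 = A·v_2 = (20, -14).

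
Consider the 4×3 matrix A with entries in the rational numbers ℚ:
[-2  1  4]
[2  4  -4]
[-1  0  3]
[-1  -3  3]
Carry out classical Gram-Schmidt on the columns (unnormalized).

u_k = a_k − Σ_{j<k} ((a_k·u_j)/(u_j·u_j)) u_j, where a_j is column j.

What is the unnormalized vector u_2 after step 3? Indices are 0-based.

Step 1: u_0 = a_0 = (-2, 2, -1, -1).
Step 2: u_1 = a_1 − (9/10)·u_0 = (14/5, 11/5, 9/10, -21/10).
Step 3: u_2 = a_2 − (-11/5)·u_0 − (-12/179)·u_1 = (-38/179, 98/179, 154/179, 118/179).

u_2 = (-38/179, 98/179, 154/179, 118/179)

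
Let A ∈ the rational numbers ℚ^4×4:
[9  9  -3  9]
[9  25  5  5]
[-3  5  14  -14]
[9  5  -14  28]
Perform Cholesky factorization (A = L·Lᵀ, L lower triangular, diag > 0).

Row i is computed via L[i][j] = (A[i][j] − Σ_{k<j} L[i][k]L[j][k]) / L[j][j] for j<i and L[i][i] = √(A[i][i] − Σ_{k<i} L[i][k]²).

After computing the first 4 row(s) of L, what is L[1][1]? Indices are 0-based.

Step 1: L[0][0] = √(9) = 3.
  L[1][0] = (9) / L[0][0] = 3.
Step 2: L[1][1] = √(16) = 4.
  L[2][0] = (-3) / L[0][0] = -1.
  L[2][1] = (8) / L[1][1] = 2.
Step 3: L[2][2] = √(9) = 3.
  L[3][0] = (9) / L[0][0] = 3.
  L[3][1] = (-4) / L[1][1] = -1.
  L[3][2] = (-9) / L[2][2] = -3.
Step 4: L[3][3] = √(9) = 3.

L[1][1] = 4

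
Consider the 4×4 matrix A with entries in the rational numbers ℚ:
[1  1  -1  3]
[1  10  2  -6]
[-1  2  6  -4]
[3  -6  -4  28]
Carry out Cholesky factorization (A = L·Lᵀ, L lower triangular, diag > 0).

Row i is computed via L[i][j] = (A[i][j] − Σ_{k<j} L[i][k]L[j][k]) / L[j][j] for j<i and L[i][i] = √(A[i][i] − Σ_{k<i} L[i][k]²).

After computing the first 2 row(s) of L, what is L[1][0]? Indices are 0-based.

Step 1: L[0][0] = √(1) = 1.
  L[1][0] = (1) / L[0][0] = 1.
Step 2: L[1][1] = √(9) = 3.

L[1][0] = 1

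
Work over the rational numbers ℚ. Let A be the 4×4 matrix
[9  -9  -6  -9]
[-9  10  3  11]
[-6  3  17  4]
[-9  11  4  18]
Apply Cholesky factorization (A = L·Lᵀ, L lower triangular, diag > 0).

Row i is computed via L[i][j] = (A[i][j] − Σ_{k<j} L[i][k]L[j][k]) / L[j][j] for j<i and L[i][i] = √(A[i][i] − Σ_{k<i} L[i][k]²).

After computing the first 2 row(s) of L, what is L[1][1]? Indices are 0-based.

Step 1: L[0][0] = √(9) = 3.
  L[1][0] = (-9) / L[0][0] = -3.
Step 2: L[1][1] = √(1) = 1.

L[1][1] = 1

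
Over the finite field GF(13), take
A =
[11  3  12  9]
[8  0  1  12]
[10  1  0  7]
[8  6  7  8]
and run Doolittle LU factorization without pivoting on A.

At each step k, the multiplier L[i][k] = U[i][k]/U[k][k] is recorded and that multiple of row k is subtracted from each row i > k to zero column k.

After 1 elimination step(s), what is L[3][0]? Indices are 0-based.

L[3][0] = 9

k=0: U[0][0]=11
  eliminate (1,0): mult=9, new row 1: (0, 12, 10, 9); set L[1][0]=9
  eliminate (2,0): mult=8, new row 2: (0, 3, 8, 0); set L[2][0]=8
  eliminate (3,0): mult=9, new row 3: (0, 5, 3, 5); set L[3][0]=9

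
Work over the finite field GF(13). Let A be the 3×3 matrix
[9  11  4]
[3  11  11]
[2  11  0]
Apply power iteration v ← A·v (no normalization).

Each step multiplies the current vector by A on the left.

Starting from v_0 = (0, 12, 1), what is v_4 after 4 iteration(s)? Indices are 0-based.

v_0 = (0, 12, 1).
v_1 = A·v_0 = (6, 0, 2).
v_2 = A·v_1 = (10, 1, 12).
v_3 = A·v_2 = (6, 4, 5).
v_4 = A·v_3 = (1, 0, 4).

v_4 = (1, 0, 4)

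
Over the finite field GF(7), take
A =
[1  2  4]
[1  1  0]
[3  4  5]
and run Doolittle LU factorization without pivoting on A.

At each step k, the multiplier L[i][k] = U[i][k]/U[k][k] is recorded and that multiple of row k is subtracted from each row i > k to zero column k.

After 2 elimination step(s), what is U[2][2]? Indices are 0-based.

Step 1: pivot at (0,0) is 1.
  row1 ← row1 − (1)·row0  ⇒  L[1][0]=1, U row1=(0, 6, 3)
  row2 ← row2 − (3)·row0  ⇒  L[2][0]=3, U row2=(0, 5, 0)
Step 2: pivot at (1,1) is 6.
  row2 ← row2 − (2)·row1  ⇒  L[2][1]=2, U row2=(0, 0, 1)

U[2][2] = 1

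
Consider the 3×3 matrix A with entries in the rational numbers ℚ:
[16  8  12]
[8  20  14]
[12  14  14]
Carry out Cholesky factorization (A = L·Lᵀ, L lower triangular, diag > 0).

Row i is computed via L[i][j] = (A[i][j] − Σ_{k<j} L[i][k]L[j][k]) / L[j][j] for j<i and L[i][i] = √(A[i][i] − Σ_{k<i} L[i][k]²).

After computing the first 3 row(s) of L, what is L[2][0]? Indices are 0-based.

L[2][0] = 3

Step 1: L[0][0] = √(16) = 4.
  L[1][0] = (8) / L[0][0] = 2.
Step 2: L[1][1] = √(16) = 4.
  L[2][0] = (12) / L[0][0] = 3.
  L[2][1] = (8) / L[1][1] = 2.
Step 3: L[2][2] = √(1) = 1.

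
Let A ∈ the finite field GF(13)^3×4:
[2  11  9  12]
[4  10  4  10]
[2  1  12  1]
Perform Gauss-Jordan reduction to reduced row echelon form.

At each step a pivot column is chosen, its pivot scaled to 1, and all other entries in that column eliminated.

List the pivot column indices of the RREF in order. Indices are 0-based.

pivot columns: 0, 1, 2

step 1: normalize row 0 (÷2) = (1, 12, 11, 6)
  row 1: subtract 4×row0 = (0, 1, 12, 12)
  row 2: subtract 2×row0 = (0, 3, 3, 2)
step 2: normalize row 1 (÷1) = (0, 1, 12, 12)
  row 0: subtract 12×row1 = (1, 0, 10, 5)
  row 2: subtract 3×row1 = (0, 0, 6, 5)
step 3: normalize row 2 (÷6) = (0, 0, 1, 3)
  row 0: subtract 10×row2 = (1, 0, 0, 1)
  row 1: subtract 12×row2 = (0, 1, 0, 2)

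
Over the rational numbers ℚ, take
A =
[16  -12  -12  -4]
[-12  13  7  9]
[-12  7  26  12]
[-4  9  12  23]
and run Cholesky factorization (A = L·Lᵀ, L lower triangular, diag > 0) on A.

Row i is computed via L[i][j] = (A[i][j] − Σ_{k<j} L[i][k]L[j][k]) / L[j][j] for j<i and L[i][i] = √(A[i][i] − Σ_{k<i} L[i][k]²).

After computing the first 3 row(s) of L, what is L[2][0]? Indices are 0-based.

L[2][0] = -3

Step 1: L[0][0] = √(16) = 4.
  L[1][0] = (-12) / L[0][0] = -3.
Step 2: L[1][1] = √(4) = 2.
  L[2][0] = (-12) / L[0][0] = -3.
  L[2][1] = (-2) / L[1][1] = -1.
Step 3: L[2][2] = √(16) = 4.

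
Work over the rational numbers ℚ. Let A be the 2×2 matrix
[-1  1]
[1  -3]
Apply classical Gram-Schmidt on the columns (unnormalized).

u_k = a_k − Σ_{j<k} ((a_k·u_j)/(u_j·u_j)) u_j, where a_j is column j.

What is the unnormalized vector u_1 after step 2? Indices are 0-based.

u_1 = (-1, -1)

Step 1: u_0 = a_0 = (-1, 1).
Step 2: u_1 = a_1 − (-2)·u_0 = (-1, -1).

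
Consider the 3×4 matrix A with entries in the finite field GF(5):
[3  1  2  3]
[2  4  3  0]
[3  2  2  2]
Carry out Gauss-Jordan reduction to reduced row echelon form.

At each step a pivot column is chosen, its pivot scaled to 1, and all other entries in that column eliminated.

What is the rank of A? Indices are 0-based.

[1] R0 /= 3  ⇒  (1, 2, 4, 1)
     R1 -= 2·R0  ⇒  (0, 0, 0, 3)
     R2 -= 3·R0  ⇒  (0, 1, 0, 4)
[2] R1 <-> R2
[2] R1 /= 1  ⇒  (0, 1, 0, 4)
     R0 -= 2·R1  ⇒  (1, 0, 4, 3)
column 2 empty below row 2
[3] R2 /= 3  ⇒  (0, 0, 0, 1)
     R0 -= 3·R2  ⇒  (1, 0, 4, 0)
     R1 -= 4·R2  ⇒  (0, 1, 0, 0)

rank = 3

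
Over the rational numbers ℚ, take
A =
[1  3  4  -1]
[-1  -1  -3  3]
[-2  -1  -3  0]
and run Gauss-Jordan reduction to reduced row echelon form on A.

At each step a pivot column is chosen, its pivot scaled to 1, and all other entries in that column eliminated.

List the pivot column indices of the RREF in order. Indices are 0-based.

pivot columns: 0, 1, 2

pivot(0,0)=1: scale R0 → (1, 3, 4, -1)
  clear (1,0): R1 −= (-1)R0 → (0, 2, 1, 2)
  clear (2,0): R2 −= (-2)R0 → (0, 5, 5, -2)
pivot(1,1)=2: scale R1 → (0, 1, 1/2, 1)
  clear (0,1): R0 −= (3)R1 → (1, 0, 5/2, -4)
  clear (2,1): R2 −= (5)R1 → (0, 0, 5/2, -7)
pivot(2,2)=5/2: scale R2 → (0, 0, 1, -14/5)
  clear (0,2): R0 −= (5/2)R2 → (1, 0, 0, 3)
  clear (1,2): R1 −= (1/2)R2 → (0, 1, 0, 12/5)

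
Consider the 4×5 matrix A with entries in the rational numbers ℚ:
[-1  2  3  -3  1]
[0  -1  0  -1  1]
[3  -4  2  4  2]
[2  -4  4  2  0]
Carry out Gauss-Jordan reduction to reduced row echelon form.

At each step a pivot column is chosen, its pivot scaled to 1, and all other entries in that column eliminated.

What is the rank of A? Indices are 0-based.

step 1: normalize row 0 (÷-1) = (1, -2, -3, 3, -1)
  row 2: subtract 3×row0 = (0, 2, 11, -5, 5)
  row 3: subtract 2×row0 = (0, 0, 10, -4, 2)
step 2: normalize row 1 (÷-1) = (0, 1, 0, 1, -1)
  row 0: subtract -2×row1 = (1, 0, -3, 5, -3)
  row 2: subtract 2×row1 = (0, 0, 11, -7, 7)
step 3: normalize row 2 (÷11) = (0, 0, 1, -7/11, 7/11)
  row 0: subtract -3×row2 = (1, 0, 0, 34/11, -12/11)
  row 3: subtract 10×row2 = (0, 0, 0, 26/11, -48/11)
step 4: normalize row 3 (÷26/11) = (0, 0, 0, 1, -24/13)
  row 0: subtract 34/11×row3 = (1, 0, 0, 0, 60/13)
  row 1: subtract 1×row3 = (0, 1, 0, 0, 11/13)
  row 2: subtract -7/11×row3 = (0, 0, 1, 0, -7/13)

rank = 4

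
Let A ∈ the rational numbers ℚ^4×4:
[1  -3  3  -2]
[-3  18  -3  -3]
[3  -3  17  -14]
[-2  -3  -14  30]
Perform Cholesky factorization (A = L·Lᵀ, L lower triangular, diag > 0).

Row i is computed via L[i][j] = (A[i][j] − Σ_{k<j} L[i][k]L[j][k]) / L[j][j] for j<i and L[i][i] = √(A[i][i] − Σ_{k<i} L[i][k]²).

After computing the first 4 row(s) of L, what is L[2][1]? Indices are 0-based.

Step 1: L[0][0] = √(1) = 1.
  L[1][0] = (-3) / L[0][0] = -3.
Step 2: L[1][1] = √(9) = 3.
  L[2][0] = (3) / L[0][0] = 3.
  L[2][1] = (6) / L[1][1] = 2.
Step 3: L[2][2] = √(4) = 2.
  L[3][0] = (-2) / L[0][0] = -2.
  L[3][1] = (-9) / L[1][1] = -3.
  L[3][2] = (-2) / L[2][2] = -1.
Step 4: L[3][3] = √(16) = 4.

L[2][1] = 2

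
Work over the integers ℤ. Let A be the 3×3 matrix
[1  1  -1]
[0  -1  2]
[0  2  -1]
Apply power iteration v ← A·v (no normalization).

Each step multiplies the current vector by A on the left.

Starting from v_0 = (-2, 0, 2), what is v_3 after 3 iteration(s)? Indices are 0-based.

v_3 = (-16, 28, -26)

v_0 = (-2, 0, 2).
v_1 = A·v_0 = (-4, 4, -2).
v_2 = A·v_1 = (2, -8, 10).
v_3 = A·v_2 = (-16, 28, -26).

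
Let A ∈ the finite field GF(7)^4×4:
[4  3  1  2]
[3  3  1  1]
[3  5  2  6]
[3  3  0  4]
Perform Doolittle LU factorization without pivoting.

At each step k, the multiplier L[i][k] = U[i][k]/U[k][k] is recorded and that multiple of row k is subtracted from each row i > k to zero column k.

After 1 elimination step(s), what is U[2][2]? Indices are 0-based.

Step 1: pivot at (0,0) is 4.
  row1 ← row1 − (6)·row0  ⇒  L[1][0]=6, U row1=(0, 6, 2, 3)
  row2 ← row2 − (6)·row0  ⇒  L[2][0]=6, U row2=(0, 1, 3, 1)
  row3 ← row3 − (6)·row0  ⇒  L[3][0]=6, U row3=(0, 6, 1, 6)

U[2][2] = 3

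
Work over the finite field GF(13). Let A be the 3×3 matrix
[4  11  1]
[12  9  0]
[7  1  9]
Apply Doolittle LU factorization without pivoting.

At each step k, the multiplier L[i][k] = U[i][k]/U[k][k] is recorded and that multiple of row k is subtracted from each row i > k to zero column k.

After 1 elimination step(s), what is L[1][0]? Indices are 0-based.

k=0: U[0][0]=4
  eliminate (1,0): mult=3, new row 1: (0, 2, 10); set L[1][0]=3
  eliminate (2,0): mult=5, new row 2: (0, 11, 4); set L[2][0]=5

L[1][0] = 3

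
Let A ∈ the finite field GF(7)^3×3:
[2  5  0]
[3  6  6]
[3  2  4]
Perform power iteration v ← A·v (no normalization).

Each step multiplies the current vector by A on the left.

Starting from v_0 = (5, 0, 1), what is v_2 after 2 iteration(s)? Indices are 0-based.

v_0 = (5, 0, 1).
v_1 = A·v_0 = (3, 0, 5).
v_2 = A·v_1 = (6, 4, 1).

v_2 = (6, 4, 1)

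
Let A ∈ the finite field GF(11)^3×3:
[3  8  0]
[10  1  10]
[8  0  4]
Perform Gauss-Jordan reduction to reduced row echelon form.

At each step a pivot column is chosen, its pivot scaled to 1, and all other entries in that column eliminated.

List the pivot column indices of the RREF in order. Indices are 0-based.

pivot columns: 0, 1, 2

pivot(0,0)=3: scale R0 → (1, 10, 0)
  clear (1,0): R1 −= (10)R0 → (0, 0, 10)
  clear (2,0): R2 −= (8)R0 → (0, 8, 4)
pivot(1,1): swap R1↔R2
pivot(1,1)=8: scale R1 → (0, 1, 6)
  clear (0,1): R0 −= (10)R1 → (1, 0, 6)
pivot(2,2)=10: scale R2 → (0, 0, 1)
  clear (0,2): R0 −= (6)R2 → (1, 0, 0)
  clear (1,2): R1 −= (6)R2 → (0, 1, 0)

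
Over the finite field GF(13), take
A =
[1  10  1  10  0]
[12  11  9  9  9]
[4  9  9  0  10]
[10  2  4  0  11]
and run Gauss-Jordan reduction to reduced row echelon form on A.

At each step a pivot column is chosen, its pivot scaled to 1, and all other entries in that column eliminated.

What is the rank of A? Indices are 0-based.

[1] R0 /= 1  ⇒  (1, 10, 1, 10, 0)
     R1 -= 12·R0  ⇒  (0, 8, 10, 6, 9)
     R2 -= 4·R0  ⇒  (0, 8, 5, 12, 10)
     R3 -= 10·R0  ⇒  (0, 6, 7, 4, 11)
[2] R1 /= 8  ⇒  (0, 1, 11, 4, 6)
     R0 -= 10·R1  ⇒  (1, 0, 8, 9, 5)
     R2 -= 8·R1  ⇒  (0, 0, 8, 6, 1)
     R3 -= 6·R1  ⇒  (0, 0, 6, 6, 1)
[3] R2 /= 8  ⇒  (0, 0, 1, 4, 5)
     R0 -= 8·R2  ⇒  (1, 0, 0, 3, 4)
     R1 -= 11·R2  ⇒  (0, 1, 0, 12, 3)
     R3 -= 6·R2  ⇒  (0, 0, 0, 8, 10)
[4] R3 /= 8  ⇒  (0, 0, 0, 1, 11)
     R0 -= 3·R3  ⇒  (1, 0, 0, 0, 10)
     R1 -= 12·R3  ⇒  (0, 1, 0, 0, 1)
     R2 -= 4·R3  ⇒  (0, 0, 1, 0, 0)

rank = 4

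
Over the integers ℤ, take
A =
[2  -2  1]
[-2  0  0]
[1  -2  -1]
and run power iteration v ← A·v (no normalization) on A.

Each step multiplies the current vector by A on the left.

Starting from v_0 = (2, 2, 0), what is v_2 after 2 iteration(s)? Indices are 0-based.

v_2 = (6, 0, 10)

v_0 = (2, 2, 0).
v_1 = A·v_0 = (0, -4, -2).
v_2 = A·v_1 = (6, 0, 10).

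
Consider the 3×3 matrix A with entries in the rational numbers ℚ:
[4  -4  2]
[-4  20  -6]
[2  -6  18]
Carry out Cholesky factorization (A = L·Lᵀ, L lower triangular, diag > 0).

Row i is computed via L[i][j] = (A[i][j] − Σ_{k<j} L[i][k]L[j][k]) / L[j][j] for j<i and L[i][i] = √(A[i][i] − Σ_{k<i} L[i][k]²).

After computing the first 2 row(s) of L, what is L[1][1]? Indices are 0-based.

L[1][1] = 4

Step 1: L[0][0] = √(4) = 2.
  L[1][0] = (-4) / L[0][0] = -2.
Step 2: L[1][1] = √(16) = 4.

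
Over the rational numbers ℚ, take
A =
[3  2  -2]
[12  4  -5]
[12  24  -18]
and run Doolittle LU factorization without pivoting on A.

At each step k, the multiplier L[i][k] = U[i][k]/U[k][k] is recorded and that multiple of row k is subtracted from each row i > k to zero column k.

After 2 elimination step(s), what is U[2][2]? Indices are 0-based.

Step 1: pivot at (0,0) is 3.
  row1 ← row1 − (4)·row0  ⇒  L[1][0]=4, U row1=(0, -4, 3)
  row2 ← row2 − (4)·row0  ⇒  L[2][0]=4, U row2=(0, 16, -10)
Step 2: pivot at (1,1) is -4.
  row2 ← row2 − (-4)·row1  ⇒  L[2][1]=-4, U row2=(0, 0, 2)

U[2][2] = 2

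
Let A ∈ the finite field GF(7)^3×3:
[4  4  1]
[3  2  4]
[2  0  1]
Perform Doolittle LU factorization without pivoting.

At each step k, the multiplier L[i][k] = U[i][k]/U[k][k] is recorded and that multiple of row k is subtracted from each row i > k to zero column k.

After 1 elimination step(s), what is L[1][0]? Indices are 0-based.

L[1][0] = 6

Step 1: pivot at (0,0) is 4.
  row1 ← row1 − (6)·row0  ⇒  L[1][0]=6, U row1=(0, 6, 5)
  row2 ← row2 − (4)·row0  ⇒  L[2][0]=4, U row2=(0, 5, 4)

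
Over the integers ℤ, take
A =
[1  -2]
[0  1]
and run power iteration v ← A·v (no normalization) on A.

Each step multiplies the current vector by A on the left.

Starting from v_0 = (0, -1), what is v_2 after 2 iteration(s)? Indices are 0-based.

v_0 = (0, -1).
v_1 = A·v_0 = (2, -1).
v_2 = A·v_1 = (4, -1).

v_2 = (4, -1)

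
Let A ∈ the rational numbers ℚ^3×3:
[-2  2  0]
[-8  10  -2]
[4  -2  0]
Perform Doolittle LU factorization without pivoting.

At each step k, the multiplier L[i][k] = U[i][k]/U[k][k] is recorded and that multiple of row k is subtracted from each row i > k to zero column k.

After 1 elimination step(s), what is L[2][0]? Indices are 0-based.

Step 1: pivot at (0,0) is -2.
  row1 ← row1 − (4)·row0  ⇒  L[1][0]=4, U row1=(0, 2, -2)
  row2 ← row2 − (-2)·row0  ⇒  L[2][0]=-2, U row2=(0, 2, 0)

L[2][0] = -2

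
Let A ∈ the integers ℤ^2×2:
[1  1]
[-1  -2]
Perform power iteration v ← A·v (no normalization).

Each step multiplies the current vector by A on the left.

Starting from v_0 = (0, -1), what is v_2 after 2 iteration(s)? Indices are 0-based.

v_0 = (0, -1).
v_1 = A·v_0 = (-1, 2).
v_2 = A·v_1 = (1, -3).

v_2 = (1, -3)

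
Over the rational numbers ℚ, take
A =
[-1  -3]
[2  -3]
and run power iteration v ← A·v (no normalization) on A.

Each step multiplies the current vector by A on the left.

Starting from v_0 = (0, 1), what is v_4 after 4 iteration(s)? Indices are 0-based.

v_4 = (-24, -87)

v_0 = (0, 1).
v_1 = A·v_0 = (-3, -3).
v_2 = A·v_1 = (12, 3).
v_3 = A·v_2 = (-21, 15).
v_4 = A·v_3 = (-24, -87).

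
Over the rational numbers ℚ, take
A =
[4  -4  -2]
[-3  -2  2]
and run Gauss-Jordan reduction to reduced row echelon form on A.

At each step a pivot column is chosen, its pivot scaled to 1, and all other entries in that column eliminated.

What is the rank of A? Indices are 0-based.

[1] R0 /= 4  ⇒  (1, -1, -1/2)
     R1 -= -3·R0  ⇒  (0, -5, 1/2)
[2] R1 /= -5  ⇒  (0, 1, -1/10)
     R0 -= -1·R1  ⇒  (1, 0, -3/5)

rank = 2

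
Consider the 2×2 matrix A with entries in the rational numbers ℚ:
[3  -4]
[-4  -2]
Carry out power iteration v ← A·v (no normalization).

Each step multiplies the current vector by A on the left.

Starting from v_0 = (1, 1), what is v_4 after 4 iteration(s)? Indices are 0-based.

v_0 = (1, 1).
v_1 = A·v_0 = (-1, -6).
v_2 = A·v_1 = (21, 16).
v_3 = A·v_2 = (-1, -116).
v_4 = A·v_3 = (461, 236).

v_4 = (461, 236)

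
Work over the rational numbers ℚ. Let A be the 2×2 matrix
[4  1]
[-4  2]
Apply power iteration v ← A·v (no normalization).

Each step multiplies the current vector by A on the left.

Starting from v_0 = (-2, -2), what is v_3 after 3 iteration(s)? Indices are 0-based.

v_0 = (-2, -2).
v_1 = A·v_0 = (-10, 4).
v_2 = A·v_1 = (-36, 48).
v_3 = A·v_2 = (-96, 240).

v_3 = (-96, 240)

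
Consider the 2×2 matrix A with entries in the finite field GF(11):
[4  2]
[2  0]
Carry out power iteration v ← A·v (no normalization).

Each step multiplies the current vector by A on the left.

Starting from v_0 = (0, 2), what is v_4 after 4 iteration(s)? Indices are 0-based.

v_0 = (0, 2).
v_1 = A·v_0 = (4, 0).
v_2 = A·v_1 = (5, 8).
v_3 = A·v_2 = (3, 10).
v_4 = A·v_3 = (10, 6).

v_4 = (10, 6)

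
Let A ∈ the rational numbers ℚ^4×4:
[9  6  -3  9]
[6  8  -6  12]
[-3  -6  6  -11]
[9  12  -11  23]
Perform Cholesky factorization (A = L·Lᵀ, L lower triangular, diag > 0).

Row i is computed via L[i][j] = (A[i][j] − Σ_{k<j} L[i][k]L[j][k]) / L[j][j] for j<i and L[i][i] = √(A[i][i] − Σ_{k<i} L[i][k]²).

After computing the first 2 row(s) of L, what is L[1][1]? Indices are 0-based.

Step 1: L[0][0] = √(9) = 3.
  L[1][0] = (6) / L[0][0] = 2.
Step 2: L[1][1] = √(4) = 2.

L[1][1] = 2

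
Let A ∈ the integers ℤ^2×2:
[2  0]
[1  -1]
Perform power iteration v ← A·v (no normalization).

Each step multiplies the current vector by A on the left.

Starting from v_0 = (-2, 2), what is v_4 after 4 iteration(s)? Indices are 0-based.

v_4 = (-32, -8)

v_0 = (-2, 2).
v_1 = A·v_0 = (-4, -4).
v_2 = A·v_1 = (-8, 0).
v_3 = A·v_2 = (-16, -8).
v_4 = A·v_3 = (-32, -8).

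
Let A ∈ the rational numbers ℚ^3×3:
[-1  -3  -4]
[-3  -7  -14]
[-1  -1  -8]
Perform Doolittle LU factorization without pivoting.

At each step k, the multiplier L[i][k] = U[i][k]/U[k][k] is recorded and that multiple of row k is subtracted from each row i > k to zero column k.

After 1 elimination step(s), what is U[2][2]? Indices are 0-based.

Step 1: pivot at (0,0) is -1.
  row1 ← row1 − (3)·row0  ⇒  L[1][0]=3, U row1=(0, 2, -2)
  row2 ← row2 − (1)·row0  ⇒  L[2][0]=1, U row2=(0, 2, -4)

U[2][2] = -4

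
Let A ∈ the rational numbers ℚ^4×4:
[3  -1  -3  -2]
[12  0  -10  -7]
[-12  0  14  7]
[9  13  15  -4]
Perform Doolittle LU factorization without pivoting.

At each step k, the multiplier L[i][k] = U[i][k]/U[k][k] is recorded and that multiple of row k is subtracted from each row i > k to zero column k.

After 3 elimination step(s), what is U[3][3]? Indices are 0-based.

Step 1: pivot at (0,0) is 3.
  row1 ← row1 − (4)·row0  ⇒  L[1][0]=4, U row1=(0, 4, 2, 1)
  row2 ← row2 − (-4)·row0  ⇒  L[2][0]=-4, U row2=(0, -4, 2, -1)
  row3 ← row3 − (3)·row0  ⇒  L[3][0]=3, U row3=(0, 16, 24, 2)
Step 2: pivot at (1,1) is 4.
  row2 ← row2 − (-1)·row1  ⇒  L[2][1]=-1, U row2=(0, 0, 4, 0)
  row3 ← row3 − (4)·row1  ⇒  L[3][1]=4, U row3=(0, 0, 16, -2)
Step 3: pivot at (2,2) is 4.
  row3 ← row3 − (4)·row2  ⇒  L[3][2]=4, U row3=(0, 0, 0, -2)

U[3][3] = -2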